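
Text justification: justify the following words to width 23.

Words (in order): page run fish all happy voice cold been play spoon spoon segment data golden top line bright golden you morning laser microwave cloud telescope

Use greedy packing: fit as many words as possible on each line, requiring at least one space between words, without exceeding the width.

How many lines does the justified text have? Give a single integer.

Answer: 7

Derivation:
Line 1: ['page', 'run', 'fish', 'all', 'happy'] (min_width=23, slack=0)
Line 2: ['voice', 'cold', 'been', 'play'] (min_width=20, slack=3)
Line 3: ['spoon', 'spoon', 'segment'] (min_width=19, slack=4)
Line 4: ['data', 'golden', 'top', 'line'] (min_width=20, slack=3)
Line 5: ['bright', 'golden', 'you'] (min_width=17, slack=6)
Line 6: ['morning', 'laser', 'microwave'] (min_width=23, slack=0)
Line 7: ['cloud', 'telescope'] (min_width=15, slack=8)
Total lines: 7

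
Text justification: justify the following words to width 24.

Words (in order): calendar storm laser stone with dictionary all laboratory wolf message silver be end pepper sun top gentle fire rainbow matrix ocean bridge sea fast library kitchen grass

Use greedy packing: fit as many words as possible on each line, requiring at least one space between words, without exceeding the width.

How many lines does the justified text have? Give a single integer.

Answer: 8

Derivation:
Line 1: ['calendar', 'storm', 'laser'] (min_width=20, slack=4)
Line 2: ['stone', 'with', 'dictionary'] (min_width=21, slack=3)
Line 3: ['all', 'laboratory', 'wolf'] (min_width=19, slack=5)
Line 4: ['message', 'silver', 'be', 'end'] (min_width=21, slack=3)
Line 5: ['pepper', 'sun', 'top', 'gentle'] (min_width=21, slack=3)
Line 6: ['fire', 'rainbow', 'matrix'] (min_width=19, slack=5)
Line 7: ['ocean', 'bridge', 'sea', 'fast'] (min_width=21, slack=3)
Line 8: ['library', 'kitchen', 'grass'] (min_width=21, slack=3)
Total lines: 8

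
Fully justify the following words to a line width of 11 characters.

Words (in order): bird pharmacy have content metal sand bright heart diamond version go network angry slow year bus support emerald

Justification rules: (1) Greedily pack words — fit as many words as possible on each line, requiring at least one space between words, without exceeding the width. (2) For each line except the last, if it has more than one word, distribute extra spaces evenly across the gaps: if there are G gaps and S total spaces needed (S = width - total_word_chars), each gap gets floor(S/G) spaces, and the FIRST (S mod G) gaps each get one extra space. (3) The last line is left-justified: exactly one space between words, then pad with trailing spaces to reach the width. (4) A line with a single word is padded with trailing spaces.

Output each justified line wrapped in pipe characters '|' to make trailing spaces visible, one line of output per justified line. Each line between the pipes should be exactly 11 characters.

Answer: |bird       |
|pharmacy   |
|have       |
|content    |
|metal  sand|
|bright     |
|heart      |
|diamond    |
|version  go|
|network    |
|angry  slow|
|year    bus|
|support    |
|emerald    |

Derivation:
Line 1: ['bird'] (min_width=4, slack=7)
Line 2: ['pharmacy'] (min_width=8, slack=3)
Line 3: ['have'] (min_width=4, slack=7)
Line 4: ['content'] (min_width=7, slack=4)
Line 5: ['metal', 'sand'] (min_width=10, slack=1)
Line 6: ['bright'] (min_width=6, slack=5)
Line 7: ['heart'] (min_width=5, slack=6)
Line 8: ['diamond'] (min_width=7, slack=4)
Line 9: ['version', 'go'] (min_width=10, slack=1)
Line 10: ['network'] (min_width=7, slack=4)
Line 11: ['angry', 'slow'] (min_width=10, slack=1)
Line 12: ['year', 'bus'] (min_width=8, slack=3)
Line 13: ['support'] (min_width=7, slack=4)
Line 14: ['emerald'] (min_width=7, slack=4)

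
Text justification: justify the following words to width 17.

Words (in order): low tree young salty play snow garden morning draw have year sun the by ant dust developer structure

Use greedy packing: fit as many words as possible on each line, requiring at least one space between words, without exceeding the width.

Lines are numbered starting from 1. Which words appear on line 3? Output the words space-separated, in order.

Answer: garden morning

Derivation:
Line 1: ['low', 'tree', 'young'] (min_width=14, slack=3)
Line 2: ['salty', 'play', 'snow'] (min_width=15, slack=2)
Line 3: ['garden', 'morning'] (min_width=14, slack=3)
Line 4: ['draw', 'have', 'year'] (min_width=14, slack=3)
Line 5: ['sun', 'the', 'by', 'ant'] (min_width=14, slack=3)
Line 6: ['dust', 'developer'] (min_width=14, slack=3)
Line 7: ['structure'] (min_width=9, slack=8)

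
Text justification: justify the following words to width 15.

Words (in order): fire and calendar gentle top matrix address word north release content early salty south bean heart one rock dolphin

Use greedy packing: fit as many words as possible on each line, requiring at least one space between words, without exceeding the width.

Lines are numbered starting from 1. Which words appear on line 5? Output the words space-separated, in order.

Line 1: ['fire', 'and'] (min_width=8, slack=7)
Line 2: ['calendar', 'gentle'] (min_width=15, slack=0)
Line 3: ['top', 'matrix'] (min_width=10, slack=5)
Line 4: ['address', 'word'] (min_width=12, slack=3)
Line 5: ['north', 'release'] (min_width=13, slack=2)
Line 6: ['content', 'early'] (min_width=13, slack=2)
Line 7: ['salty', 'south'] (min_width=11, slack=4)
Line 8: ['bean', 'heart', 'one'] (min_width=14, slack=1)
Line 9: ['rock', 'dolphin'] (min_width=12, slack=3)

Answer: north release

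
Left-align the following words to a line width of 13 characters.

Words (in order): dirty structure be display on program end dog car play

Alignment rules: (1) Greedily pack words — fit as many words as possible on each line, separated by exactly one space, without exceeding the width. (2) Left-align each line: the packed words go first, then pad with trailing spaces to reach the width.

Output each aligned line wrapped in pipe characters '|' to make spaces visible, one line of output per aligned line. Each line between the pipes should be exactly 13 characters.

Line 1: ['dirty'] (min_width=5, slack=8)
Line 2: ['structure', 'be'] (min_width=12, slack=1)
Line 3: ['display', 'on'] (min_width=10, slack=3)
Line 4: ['program', 'end'] (min_width=11, slack=2)
Line 5: ['dog', 'car', 'play'] (min_width=12, slack=1)

Answer: |dirty        |
|structure be |
|display on   |
|program end  |
|dog car play |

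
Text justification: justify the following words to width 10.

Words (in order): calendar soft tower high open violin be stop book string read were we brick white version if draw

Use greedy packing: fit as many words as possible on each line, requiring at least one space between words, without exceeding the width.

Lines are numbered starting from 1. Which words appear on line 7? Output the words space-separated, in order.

Line 1: ['calendar'] (min_width=8, slack=2)
Line 2: ['soft', 'tower'] (min_width=10, slack=0)
Line 3: ['high', 'open'] (min_width=9, slack=1)
Line 4: ['violin', 'be'] (min_width=9, slack=1)
Line 5: ['stop', 'book'] (min_width=9, slack=1)
Line 6: ['string'] (min_width=6, slack=4)
Line 7: ['read', 'were'] (min_width=9, slack=1)
Line 8: ['we', 'brick'] (min_width=8, slack=2)
Line 9: ['white'] (min_width=5, slack=5)
Line 10: ['version', 'if'] (min_width=10, slack=0)
Line 11: ['draw'] (min_width=4, slack=6)

Answer: read were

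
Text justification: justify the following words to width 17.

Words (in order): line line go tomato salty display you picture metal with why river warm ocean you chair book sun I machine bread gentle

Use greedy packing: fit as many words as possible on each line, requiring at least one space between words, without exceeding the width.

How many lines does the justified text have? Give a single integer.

Line 1: ['line', 'line', 'go'] (min_width=12, slack=5)
Line 2: ['tomato', 'salty'] (min_width=12, slack=5)
Line 3: ['display', 'you'] (min_width=11, slack=6)
Line 4: ['picture', 'metal'] (min_width=13, slack=4)
Line 5: ['with', 'why', 'river'] (min_width=14, slack=3)
Line 6: ['warm', 'ocean', 'you'] (min_width=14, slack=3)
Line 7: ['chair', 'book', 'sun', 'I'] (min_width=16, slack=1)
Line 8: ['machine', 'bread'] (min_width=13, slack=4)
Line 9: ['gentle'] (min_width=6, slack=11)
Total lines: 9

Answer: 9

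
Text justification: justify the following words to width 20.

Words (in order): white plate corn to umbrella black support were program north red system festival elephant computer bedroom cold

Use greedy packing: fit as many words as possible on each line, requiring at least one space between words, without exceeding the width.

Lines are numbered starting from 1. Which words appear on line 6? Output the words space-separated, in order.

Line 1: ['white', 'plate', 'corn', 'to'] (min_width=19, slack=1)
Line 2: ['umbrella', 'black'] (min_width=14, slack=6)
Line 3: ['support', 'were', 'program'] (min_width=20, slack=0)
Line 4: ['north', 'red', 'system'] (min_width=16, slack=4)
Line 5: ['festival', 'elephant'] (min_width=17, slack=3)
Line 6: ['computer', 'bedroom'] (min_width=16, slack=4)
Line 7: ['cold'] (min_width=4, slack=16)

Answer: computer bedroom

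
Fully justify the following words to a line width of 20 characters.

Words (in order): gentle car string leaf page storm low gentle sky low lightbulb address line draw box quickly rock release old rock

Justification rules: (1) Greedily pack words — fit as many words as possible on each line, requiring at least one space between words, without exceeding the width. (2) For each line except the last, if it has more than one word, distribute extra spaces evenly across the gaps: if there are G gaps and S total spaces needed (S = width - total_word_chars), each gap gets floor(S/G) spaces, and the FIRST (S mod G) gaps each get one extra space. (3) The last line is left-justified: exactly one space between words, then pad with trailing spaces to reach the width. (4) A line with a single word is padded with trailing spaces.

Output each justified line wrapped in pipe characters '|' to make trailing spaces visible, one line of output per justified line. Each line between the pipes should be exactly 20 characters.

Line 1: ['gentle', 'car', 'string'] (min_width=17, slack=3)
Line 2: ['leaf', 'page', 'storm', 'low'] (min_width=19, slack=1)
Line 3: ['gentle', 'sky', 'low'] (min_width=14, slack=6)
Line 4: ['lightbulb', 'address'] (min_width=17, slack=3)
Line 5: ['line', 'draw', 'box'] (min_width=13, slack=7)
Line 6: ['quickly', 'rock', 'release'] (min_width=20, slack=0)
Line 7: ['old', 'rock'] (min_width=8, slack=12)

Answer: |gentle   car  string|
|leaf  page storm low|
|gentle    sky    low|
|lightbulb    address|
|line     draw    box|
|quickly rock release|
|old rock            |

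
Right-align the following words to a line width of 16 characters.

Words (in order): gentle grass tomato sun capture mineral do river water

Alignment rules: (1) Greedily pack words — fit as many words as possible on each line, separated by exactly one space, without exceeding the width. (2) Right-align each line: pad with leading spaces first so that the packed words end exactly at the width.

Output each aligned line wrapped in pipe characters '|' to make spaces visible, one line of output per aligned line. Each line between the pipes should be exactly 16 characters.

Answer: |    gentle grass|
|      tomato sun|
| capture mineral|
|  do river water|

Derivation:
Line 1: ['gentle', 'grass'] (min_width=12, slack=4)
Line 2: ['tomato', 'sun'] (min_width=10, slack=6)
Line 3: ['capture', 'mineral'] (min_width=15, slack=1)
Line 4: ['do', 'river', 'water'] (min_width=14, slack=2)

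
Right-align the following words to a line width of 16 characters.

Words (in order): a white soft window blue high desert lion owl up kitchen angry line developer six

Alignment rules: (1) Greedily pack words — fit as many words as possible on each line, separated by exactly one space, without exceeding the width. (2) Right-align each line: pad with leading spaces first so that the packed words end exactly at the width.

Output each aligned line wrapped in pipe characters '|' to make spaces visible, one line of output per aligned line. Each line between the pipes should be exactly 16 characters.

Answer: |    a white soft|
|window blue high|
| desert lion owl|
|up kitchen angry|
|  line developer|
|             six|

Derivation:
Line 1: ['a', 'white', 'soft'] (min_width=12, slack=4)
Line 2: ['window', 'blue', 'high'] (min_width=16, slack=0)
Line 3: ['desert', 'lion', 'owl'] (min_width=15, slack=1)
Line 4: ['up', 'kitchen', 'angry'] (min_width=16, slack=0)
Line 5: ['line', 'developer'] (min_width=14, slack=2)
Line 6: ['six'] (min_width=3, slack=13)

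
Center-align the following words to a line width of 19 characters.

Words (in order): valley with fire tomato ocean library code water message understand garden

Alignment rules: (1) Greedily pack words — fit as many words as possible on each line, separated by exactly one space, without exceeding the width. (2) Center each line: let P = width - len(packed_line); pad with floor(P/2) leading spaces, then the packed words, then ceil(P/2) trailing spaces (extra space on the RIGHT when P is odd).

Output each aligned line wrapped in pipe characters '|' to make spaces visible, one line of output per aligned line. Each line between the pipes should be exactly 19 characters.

Line 1: ['valley', 'with', 'fire'] (min_width=16, slack=3)
Line 2: ['tomato', 'ocean'] (min_width=12, slack=7)
Line 3: ['library', 'code', 'water'] (min_width=18, slack=1)
Line 4: ['message', 'understand'] (min_width=18, slack=1)
Line 5: ['garden'] (min_width=6, slack=13)

Answer: | valley with fire  |
|   tomato ocean    |
|library code water |
|message understand |
|      garden       |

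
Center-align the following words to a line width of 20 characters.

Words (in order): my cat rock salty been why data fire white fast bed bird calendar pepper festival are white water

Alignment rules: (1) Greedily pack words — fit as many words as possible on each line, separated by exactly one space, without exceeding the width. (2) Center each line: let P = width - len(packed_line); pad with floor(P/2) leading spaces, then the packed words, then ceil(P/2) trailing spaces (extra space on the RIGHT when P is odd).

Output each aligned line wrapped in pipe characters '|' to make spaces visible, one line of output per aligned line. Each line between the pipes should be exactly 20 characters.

Answer: | my cat rock salty  |
| been why data fire |
|white fast bed bird |
|  calendar pepper   |
| festival are white |
|       water        |

Derivation:
Line 1: ['my', 'cat', 'rock', 'salty'] (min_width=17, slack=3)
Line 2: ['been', 'why', 'data', 'fire'] (min_width=18, slack=2)
Line 3: ['white', 'fast', 'bed', 'bird'] (min_width=19, slack=1)
Line 4: ['calendar', 'pepper'] (min_width=15, slack=5)
Line 5: ['festival', 'are', 'white'] (min_width=18, slack=2)
Line 6: ['water'] (min_width=5, slack=15)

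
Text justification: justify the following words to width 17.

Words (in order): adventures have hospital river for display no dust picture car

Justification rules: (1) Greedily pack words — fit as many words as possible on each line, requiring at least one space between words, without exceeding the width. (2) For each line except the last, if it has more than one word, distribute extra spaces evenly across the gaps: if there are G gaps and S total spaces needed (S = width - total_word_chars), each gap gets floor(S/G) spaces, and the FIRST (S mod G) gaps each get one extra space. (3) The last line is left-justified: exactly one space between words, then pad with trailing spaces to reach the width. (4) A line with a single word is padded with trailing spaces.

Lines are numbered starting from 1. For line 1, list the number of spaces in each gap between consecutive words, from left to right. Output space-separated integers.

Line 1: ['adventures', 'have'] (min_width=15, slack=2)
Line 2: ['hospital', 'river'] (min_width=14, slack=3)
Line 3: ['for', 'display', 'no'] (min_width=14, slack=3)
Line 4: ['dust', 'picture', 'car'] (min_width=16, slack=1)

Answer: 3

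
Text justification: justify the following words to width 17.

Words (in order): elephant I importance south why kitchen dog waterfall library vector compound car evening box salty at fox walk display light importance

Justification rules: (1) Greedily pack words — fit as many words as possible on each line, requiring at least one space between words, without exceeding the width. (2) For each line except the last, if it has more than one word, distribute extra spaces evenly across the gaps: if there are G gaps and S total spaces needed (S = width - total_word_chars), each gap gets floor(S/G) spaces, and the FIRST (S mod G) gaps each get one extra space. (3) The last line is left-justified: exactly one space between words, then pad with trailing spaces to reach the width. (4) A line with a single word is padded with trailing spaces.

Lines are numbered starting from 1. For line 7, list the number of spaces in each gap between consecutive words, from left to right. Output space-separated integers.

Line 1: ['elephant', 'I'] (min_width=10, slack=7)
Line 2: ['importance', 'south'] (min_width=16, slack=1)
Line 3: ['why', 'kitchen', 'dog'] (min_width=15, slack=2)
Line 4: ['waterfall', 'library'] (min_width=17, slack=0)
Line 5: ['vector', 'compound'] (min_width=15, slack=2)
Line 6: ['car', 'evening', 'box'] (min_width=15, slack=2)
Line 7: ['salty', 'at', 'fox', 'walk'] (min_width=17, slack=0)
Line 8: ['display', 'light'] (min_width=13, slack=4)
Line 9: ['importance'] (min_width=10, slack=7)

Answer: 1 1 1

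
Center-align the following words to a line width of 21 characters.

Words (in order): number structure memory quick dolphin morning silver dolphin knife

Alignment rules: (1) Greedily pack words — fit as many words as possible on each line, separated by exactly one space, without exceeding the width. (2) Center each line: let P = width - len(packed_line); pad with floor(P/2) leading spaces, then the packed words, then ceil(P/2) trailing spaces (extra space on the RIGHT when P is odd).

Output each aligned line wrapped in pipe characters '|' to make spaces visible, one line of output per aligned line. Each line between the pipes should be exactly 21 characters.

Answer: |  number structure   |
|memory quick dolphin |
|   morning silver    |
|    dolphin knife    |

Derivation:
Line 1: ['number', 'structure'] (min_width=16, slack=5)
Line 2: ['memory', 'quick', 'dolphin'] (min_width=20, slack=1)
Line 3: ['morning', 'silver'] (min_width=14, slack=7)
Line 4: ['dolphin', 'knife'] (min_width=13, slack=8)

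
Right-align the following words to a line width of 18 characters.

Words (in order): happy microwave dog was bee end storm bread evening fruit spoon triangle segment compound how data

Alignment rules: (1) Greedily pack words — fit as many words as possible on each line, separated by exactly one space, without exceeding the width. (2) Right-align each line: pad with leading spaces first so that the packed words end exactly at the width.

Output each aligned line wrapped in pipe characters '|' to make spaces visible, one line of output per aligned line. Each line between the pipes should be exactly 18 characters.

Line 1: ['happy', 'microwave'] (min_width=15, slack=3)
Line 2: ['dog', 'was', 'bee', 'end'] (min_width=15, slack=3)
Line 3: ['storm', 'bread'] (min_width=11, slack=7)
Line 4: ['evening', 'fruit'] (min_width=13, slack=5)
Line 5: ['spoon', 'triangle'] (min_width=14, slack=4)
Line 6: ['segment', 'compound'] (min_width=16, slack=2)
Line 7: ['how', 'data'] (min_width=8, slack=10)

Answer: |   happy microwave|
|   dog was bee end|
|       storm bread|
|     evening fruit|
|    spoon triangle|
|  segment compound|
|          how data|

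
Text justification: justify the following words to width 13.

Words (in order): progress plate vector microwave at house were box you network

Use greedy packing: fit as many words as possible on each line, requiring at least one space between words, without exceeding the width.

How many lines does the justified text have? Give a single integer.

Answer: 6

Derivation:
Line 1: ['progress'] (min_width=8, slack=5)
Line 2: ['plate', 'vector'] (min_width=12, slack=1)
Line 3: ['microwave', 'at'] (min_width=12, slack=1)
Line 4: ['house', 'were'] (min_width=10, slack=3)
Line 5: ['box', 'you'] (min_width=7, slack=6)
Line 6: ['network'] (min_width=7, slack=6)
Total lines: 6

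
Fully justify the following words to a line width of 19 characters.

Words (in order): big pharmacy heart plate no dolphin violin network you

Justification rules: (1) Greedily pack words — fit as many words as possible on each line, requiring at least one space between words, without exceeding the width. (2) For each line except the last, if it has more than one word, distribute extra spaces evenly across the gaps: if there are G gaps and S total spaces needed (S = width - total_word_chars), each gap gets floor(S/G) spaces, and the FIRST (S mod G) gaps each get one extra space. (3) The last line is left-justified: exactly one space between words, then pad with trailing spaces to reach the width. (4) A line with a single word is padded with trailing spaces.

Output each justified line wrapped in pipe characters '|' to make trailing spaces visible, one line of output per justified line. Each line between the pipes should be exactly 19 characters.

Answer: |big  pharmacy heart|
|plate   no  dolphin|
|violin network you |

Derivation:
Line 1: ['big', 'pharmacy', 'heart'] (min_width=18, slack=1)
Line 2: ['plate', 'no', 'dolphin'] (min_width=16, slack=3)
Line 3: ['violin', 'network', 'you'] (min_width=18, slack=1)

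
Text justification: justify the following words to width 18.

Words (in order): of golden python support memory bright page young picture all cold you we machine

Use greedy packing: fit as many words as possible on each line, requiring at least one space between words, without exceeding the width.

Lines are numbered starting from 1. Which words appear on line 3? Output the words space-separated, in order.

Answer: bright page young

Derivation:
Line 1: ['of', 'golden', 'python'] (min_width=16, slack=2)
Line 2: ['support', 'memory'] (min_width=14, slack=4)
Line 3: ['bright', 'page', 'young'] (min_width=17, slack=1)
Line 4: ['picture', 'all', 'cold'] (min_width=16, slack=2)
Line 5: ['you', 'we', 'machine'] (min_width=14, slack=4)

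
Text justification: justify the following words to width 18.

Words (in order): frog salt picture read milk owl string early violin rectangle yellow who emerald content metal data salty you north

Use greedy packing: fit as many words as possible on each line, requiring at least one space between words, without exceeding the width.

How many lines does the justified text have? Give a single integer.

Line 1: ['frog', 'salt', 'picture'] (min_width=17, slack=1)
Line 2: ['read', 'milk', 'owl'] (min_width=13, slack=5)
Line 3: ['string', 'early'] (min_width=12, slack=6)
Line 4: ['violin', 'rectangle'] (min_width=16, slack=2)
Line 5: ['yellow', 'who', 'emerald'] (min_width=18, slack=0)
Line 6: ['content', 'metal', 'data'] (min_width=18, slack=0)
Line 7: ['salty', 'you', 'north'] (min_width=15, slack=3)
Total lines: 7

Answer: 7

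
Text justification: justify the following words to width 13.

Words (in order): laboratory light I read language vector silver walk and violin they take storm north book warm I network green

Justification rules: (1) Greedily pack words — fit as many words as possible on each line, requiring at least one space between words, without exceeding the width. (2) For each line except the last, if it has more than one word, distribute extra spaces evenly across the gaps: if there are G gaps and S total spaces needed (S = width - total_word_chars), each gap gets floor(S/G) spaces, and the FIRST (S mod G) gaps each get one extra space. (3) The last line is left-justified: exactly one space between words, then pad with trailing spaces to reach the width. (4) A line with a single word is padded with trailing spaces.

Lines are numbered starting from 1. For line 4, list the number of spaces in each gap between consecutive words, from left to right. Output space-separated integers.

Line 1: ['laboratory'] (min_width=10, slack=3)
Line 2: ['light', 'I', 'read'] (min_width=12, slack=1)
Line 3: ['language'] (min_width=8, slack=5)
Line 4: ['vector', 'silver'] (min_width=13, slack=0)
Line 5: ['walk', 'and'] (min_width=8, slack=5)
Line 6: ['violin', 'they'] (min_width=11, slack=2)
Line 7: ['take', 'storm'] (min_width=10, slack=3)
Line 8: ['north', 'book'] (min_width=10, slack=3)
Line 9: ['warm', 'I'] (min_width=6, slack=7)
Line 10: ['network', 'green'] (min_width=13, slack=0)

Answer: 1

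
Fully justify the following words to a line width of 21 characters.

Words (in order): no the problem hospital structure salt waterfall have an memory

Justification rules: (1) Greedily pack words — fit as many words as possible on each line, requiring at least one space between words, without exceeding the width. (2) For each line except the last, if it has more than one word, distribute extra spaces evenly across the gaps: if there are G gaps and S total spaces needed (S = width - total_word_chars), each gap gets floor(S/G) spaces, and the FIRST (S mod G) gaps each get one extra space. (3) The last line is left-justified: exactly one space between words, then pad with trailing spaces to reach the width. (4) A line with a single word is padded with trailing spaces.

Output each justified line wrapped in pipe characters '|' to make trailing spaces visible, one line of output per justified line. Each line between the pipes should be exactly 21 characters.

Answer: |no     the    problem|
|hospital    structure|
|salt  waterfall  have|
|an memory            |

Derivation:
Line 1: ['no', 'the', 'problem'] (min_width=14, slack=7)
Line 2: ['hospital', 'structure'] (min_width=18, slack=3)
Line 3: ['salt', 'waterfall', 'have'] (min_width=19, slack=2)
Line 4: ['an', 'memory'] (min_width=9, slack=12)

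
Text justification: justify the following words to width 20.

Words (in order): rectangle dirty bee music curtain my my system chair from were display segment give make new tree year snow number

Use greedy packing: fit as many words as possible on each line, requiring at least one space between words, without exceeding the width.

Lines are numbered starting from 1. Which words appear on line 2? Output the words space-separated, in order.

Line 1: ['rectangle', 'dirty', 'bee'] (min_width=19, slack=1)
Line 2: ['music', 'curtain', 'my', 'my'] (min_width=19, slack=1)
Line 3: ['system', 'chair', 'from'] (min_width=17, slack=3)
Line 4: ['were', 'display', 'segment'] (min_width=20, slack=0)
Line 5: ['give', 'make', 'new', 'tree'] (min_width=18, slack=2)
Line 6: ['year', 'snow', 'number'] (min_width=16, slack=4)

Answer: music curtain my my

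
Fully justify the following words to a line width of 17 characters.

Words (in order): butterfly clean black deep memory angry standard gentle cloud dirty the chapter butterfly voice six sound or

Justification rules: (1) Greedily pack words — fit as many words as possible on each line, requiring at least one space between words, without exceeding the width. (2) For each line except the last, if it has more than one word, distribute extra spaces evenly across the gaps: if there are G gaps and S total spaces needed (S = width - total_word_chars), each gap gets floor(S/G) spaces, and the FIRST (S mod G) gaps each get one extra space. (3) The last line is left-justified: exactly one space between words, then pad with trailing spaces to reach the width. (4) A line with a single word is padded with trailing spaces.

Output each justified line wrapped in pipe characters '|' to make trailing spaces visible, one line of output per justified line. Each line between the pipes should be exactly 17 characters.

Line 1: ['butterfly', 'clean'] (min_width=15, slack=2)
Line 2: ['black', 'deep', 'memory'] (min_width=17, slack=0)
Line 3: ['angry', 'standard'] (min_width=14, slack=3)
Line 4: ['gentle', 'cloud'] (min_width=12, slack=5)
Line 5: ['dirty', 'the', 'chapter'] (min_width=17, slack=0)
Line 6: ['butterfly', 'voice'] (min_width=15, slack=2)
Line 7: ['six', 'sound', 'or'] (min_width=12, slack=5)

Answer: |butterfly   clean|
|black deep memory|
|angry    standard|
|gentle      cloud|
|dirty the chapter|
|butterfly   voice|
|six sound or     |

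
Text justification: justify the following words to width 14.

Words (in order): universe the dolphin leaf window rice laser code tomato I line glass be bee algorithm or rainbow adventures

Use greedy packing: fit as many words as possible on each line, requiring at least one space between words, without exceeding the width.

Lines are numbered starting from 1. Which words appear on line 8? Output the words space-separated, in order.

Answer: rainbow

Derivation:
Line 1: ['universe', 'the'] (min_width=12, slack=2)
Line 2: ['dolphin', 'leaf'] (min_width=12, slack=2)
Line 3: ['window', 'rice'] (min_width=11, slack=3)
Line 4: ['laser', 'code'] (min_width=10, slack=4)
Line 5: ['tomato', 'I', 'line'] (min_width=13, slack=1)
Line 6: ['glass', 'be', 'bee'] (min_width=12, slack=2)
Line 7: ['algorithm', 'or'] (min_width=12, slack=2)
Line 8: ['rainbow'] (min_width=7, slack=7)
Line 9: ['adventures'] (min_width=10, slack=4)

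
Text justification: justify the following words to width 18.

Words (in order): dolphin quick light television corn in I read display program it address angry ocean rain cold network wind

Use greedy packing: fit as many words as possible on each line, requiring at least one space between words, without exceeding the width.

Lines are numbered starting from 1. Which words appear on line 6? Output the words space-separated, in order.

Answer: ocean rain cold

Derivation:
Line 1: ['dolphin', 'quick'] (min_width=13, slack=5)
Line 2: ['light', 'television'] (min_width=16, slack=2)
Line 3: ['corn', 'in', 'I', 'read'] (min_width=14, slack=4)
Line 4: ['display', 'program', 'it'] (min_width=18, slack=0)
Line 5: ['address', 'angry'] (min_width=13, slack=5)
Line 6: ['ocean', 'rain', 'cold'] (min_width=15, slack=3)
Line 7: ['network', 'wind'] (min_width=12, slack=6)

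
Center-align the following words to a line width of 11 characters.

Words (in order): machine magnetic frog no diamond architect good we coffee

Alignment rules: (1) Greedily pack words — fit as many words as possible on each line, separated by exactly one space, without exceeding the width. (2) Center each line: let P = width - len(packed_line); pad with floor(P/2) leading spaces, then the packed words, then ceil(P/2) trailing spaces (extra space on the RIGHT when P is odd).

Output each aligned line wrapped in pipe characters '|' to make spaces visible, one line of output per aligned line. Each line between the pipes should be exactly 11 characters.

Answer: |  machine  |
| magnetic  |
|  frog no  |
|  diamond  |
| architect |
|  good we  |
|  coffee   |

Derivation:
Line 1: ['machine'] (min_width=7, slack=4)
Line 2: ['magnetic'] (min_width=8, slack=3)
Line 3: ['frog', 'no'] (min_width=7, slack=4)
Line 4: ['diamond'] (min_width=7, slack=4)
Line 5: ['architect'] (min_width=9, slack=2)
Line 6: ['good', 'we'] (min_width=7, slack=4)
Line 7: ['coffee'] (min_width=6, slack=5)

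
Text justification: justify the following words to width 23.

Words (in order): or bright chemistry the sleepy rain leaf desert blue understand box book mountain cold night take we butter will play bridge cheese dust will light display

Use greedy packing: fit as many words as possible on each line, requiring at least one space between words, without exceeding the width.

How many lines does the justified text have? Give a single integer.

Line 1: ['or', 'bright', 'chemistry', 'the'] (min_width=23, slack=0)
Line 2: ['sleepy', 'rain', 'leaf', 'desert'] (min_width=23, slack=0)
Line 3: ['blue', 'understand', 'box'] (min_width=19, slack=4)
Line 4: ['book', 'mountain', 'cold'] (min_width=18, slack=5)
Line 5: ['night', 'take', 'we', 'butter'] (min_width=20, slack=3)
Line 6: ['will', 'play', 'bridge', 'cheese'] (min_width=23, slack=0)
Line 7: ['dust', 'will', 'light', 'display'] (min_width=23, slack=0)
Total lines: 7

Answer: 7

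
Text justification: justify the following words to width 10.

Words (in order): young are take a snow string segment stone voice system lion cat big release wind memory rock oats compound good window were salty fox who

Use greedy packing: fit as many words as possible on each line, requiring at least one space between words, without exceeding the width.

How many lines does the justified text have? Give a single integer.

Answer: 19

Derivation:
Line 1: ['young', 'are'] (min_width=9, slack=1)
Line 2: ['take', 'a'] (min_width=6, slack=4)
Line 3: ['snow'] (min_width=4, slack=6)
Line 4: ['string'] (min_width=6, slack=4)
Line 5: ['segment'] (min_width=7, slack=3)
Line 6: ['stone'] (min_width=5, slack=5)
Line 7: ['voice'] (min_width=5, slack=5)
Line 8: ['system'] (min_width=6, slack=4)
Line 9: ['lion', 'cat'] (min_width=8, slack=2)
Line 10: ['big'] (min_width=3, slack=7)
Line 11: ['release'] (min_width=7, slack=3)
Line 12: ['wind'] (min_width=4, slack=6)
Line 13: ['memory'] (min_width=6, slack=4)
Line 14: ['rock', 'oats'] (min_width=9, slack=1)
Line 15: ['compound'] (min_width=8, slack=2)
Line 16: ['good'] (min_width=4, slack=6)
Line 17: ['window'] (min_width=6, slack=4)
Line 18: ['were', 'salty'] (min_width=10, slack=0)
Line 19: ['fox', 'who'] (min_width=7, slack=3)
Total lines: 19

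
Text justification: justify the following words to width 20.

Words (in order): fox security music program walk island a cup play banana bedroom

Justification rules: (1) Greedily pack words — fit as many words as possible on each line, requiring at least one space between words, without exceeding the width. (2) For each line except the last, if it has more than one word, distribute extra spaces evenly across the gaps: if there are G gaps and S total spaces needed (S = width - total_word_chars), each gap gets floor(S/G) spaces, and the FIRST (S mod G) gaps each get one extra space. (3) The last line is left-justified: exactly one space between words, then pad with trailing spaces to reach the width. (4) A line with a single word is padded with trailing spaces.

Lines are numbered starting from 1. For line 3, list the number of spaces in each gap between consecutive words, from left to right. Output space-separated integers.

Answer: 2 2 2

Derivation:
Line 1: ['fox', 'security', 'music'] (min_width=18, slack=2)
Line 2: ['program', 'walk', 'island'] (min_width=19, slack=1)
Line 3: ['a', 'cup', 'play', 'banana'] (min_width=17, slack=3)
Line 4: ['bedroom'] (min_width=7, slack=13)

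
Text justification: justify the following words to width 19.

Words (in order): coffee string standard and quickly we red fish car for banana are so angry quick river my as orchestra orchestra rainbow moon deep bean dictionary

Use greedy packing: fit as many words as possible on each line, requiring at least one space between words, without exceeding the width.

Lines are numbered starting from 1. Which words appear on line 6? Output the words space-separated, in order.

Answer: river my as

Derivation:
Line 1: ['coffee', 'string'] (min_width=13, slack=6)
Line 2: ['standard', 'and'] (min_width=12, slack=7)
Line 3: ['quickly', 'we', 'red', 'fish'] (min_width=19, slack=0)
Line 4: ['car', 'for', 'banana', 'are'] (min_width=18, slack=1)
Line 5: ['so', 'angry', 'quick'] (min_width=14, slack=5)
Line 6: ['river', 'my', 'as'] (min_width=11, slack=8)
Line 7: ['orchestra', 'orchestra'] (min_width=19, slack=0)
Line 8: ['rainbow', 'moon', 'deep'] (min_width=17, slack=2)
Line 9: ['bean', 'dictionary'] (min_width=15, slack=4)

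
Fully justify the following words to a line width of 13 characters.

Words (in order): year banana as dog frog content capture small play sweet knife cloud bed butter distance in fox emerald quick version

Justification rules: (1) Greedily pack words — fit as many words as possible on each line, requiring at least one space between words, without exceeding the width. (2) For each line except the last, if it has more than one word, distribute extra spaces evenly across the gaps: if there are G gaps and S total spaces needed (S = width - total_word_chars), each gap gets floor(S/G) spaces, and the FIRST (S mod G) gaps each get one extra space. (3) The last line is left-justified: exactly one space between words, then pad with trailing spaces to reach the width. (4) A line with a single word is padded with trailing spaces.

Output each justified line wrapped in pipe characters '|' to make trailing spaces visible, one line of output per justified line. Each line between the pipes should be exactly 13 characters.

Line 1: ['year', 'banana'] (min_width=11, slack=2)
Line 2: ['as', 'dog', 'frog'] (min_width=11, slack=2)
Line 3: ['content'] (min_width=7, slack=6)
Line 4: ['capture', 'small'] (min_width=13, slack=0)
Line 5: ['play', 'sweet'] (min_width=10, slack=3)
Line 6: ['knife', 'cloud'] (min_width=11, slack=2)
Line 7: ['bed', 'butter'] (min_width=10, slack=3)
Line 8: ['distance', 'in'] (min_width=11, slack=2)
Line 9: ['fox', 'emerald'] (min_width=11, slack=2)
Line 10: ['quick', 'version'] (min_width=13, slack=0)

Answer: |year   banana|
|as  dog  frog|
|content      |
|capture small|
|play    sweet|
|knife   cloud|
|bed    butter|
|distance   in|
|fox   emerald|
|quick version|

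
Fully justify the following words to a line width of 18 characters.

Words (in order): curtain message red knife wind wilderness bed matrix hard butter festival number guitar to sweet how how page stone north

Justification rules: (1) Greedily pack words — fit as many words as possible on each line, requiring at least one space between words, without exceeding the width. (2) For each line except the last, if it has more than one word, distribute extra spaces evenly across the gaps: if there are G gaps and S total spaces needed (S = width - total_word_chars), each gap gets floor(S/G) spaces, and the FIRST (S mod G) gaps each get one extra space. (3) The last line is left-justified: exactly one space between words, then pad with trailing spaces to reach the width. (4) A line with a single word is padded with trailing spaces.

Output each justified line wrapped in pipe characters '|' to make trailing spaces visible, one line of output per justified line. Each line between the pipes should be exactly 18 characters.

Line 1: ['curtain', 'message'] (min_width=15, slack=3)
Line 2: ['red', 'knife', 'wind'] (min_width=14, slack=4)
Line 3: ['wilderness', 'bed'] (min_width=14, slack=4)
Line 4: ['matrix', 'hard', 'butter'] (min_width=18, slack=0)
Line 5: ['festival', 'number'] (min_width=15, slack=3)
Line 6: ['guitar', 'to', 'sweet'] (min_width=15, slack=3)
Line 7: ['how', 'how', 'page', 'stone'] (min_width=18, slack=0)
Line 8: ['north'] (min_width=5, slack=13)

Answer: |curtain    message|
|red   knife   wind|
|wilderness     bed|
|matrix hard butter|
|festival    number|
|guitar   to  sweet|
|how how page stone|
|north             |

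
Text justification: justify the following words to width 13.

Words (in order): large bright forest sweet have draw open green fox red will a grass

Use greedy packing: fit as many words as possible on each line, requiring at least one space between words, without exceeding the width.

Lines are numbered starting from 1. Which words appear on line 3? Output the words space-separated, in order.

Answer: have draw

Derivation:
Line 1: ['large', 'bright'] (min_width=12, slack=1)
Line 2: ['forest', 'sweet'] (min_width=12, slack=1)
Line 3: ['have', 'draw'] (min_width=9, slack=4)
Line 4: ['open', 'green'] (min_width=10, slack=3)
Line 5: ['fox', 'red', 'will'] (min_width=12, slack=1)
Line 6: ['a', 'grass'] (min_width=7, slack=6)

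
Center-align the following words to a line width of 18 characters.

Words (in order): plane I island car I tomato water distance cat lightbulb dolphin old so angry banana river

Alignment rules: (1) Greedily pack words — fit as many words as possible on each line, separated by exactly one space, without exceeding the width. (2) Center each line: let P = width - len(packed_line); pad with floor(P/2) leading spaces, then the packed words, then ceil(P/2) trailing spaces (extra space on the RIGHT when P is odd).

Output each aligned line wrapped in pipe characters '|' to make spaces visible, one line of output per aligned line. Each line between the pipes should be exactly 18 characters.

Answer: |plane I island car|
|  I tomato water  |
|   distance cat   |
|lightbulb dolphin |
|   old so angry   |
|   banana river   |

Derivation:
Line 1: ['plane', 'I', 'island', 'car'] (min_width=18, slack=0)
Line 2: ['I', 'tomato', 'water'] (min_width=14, slack=4)
Line 3: ['distance', 'cat'] (min_width=12, slack=6)
Line 4: ['lightbulb', 'dolphin'] (min_width=17, slack=1)
Line 5: ['old', 'so', 'angry'] (min_width=12, slack=6)
Line 6: ['banana', 'river'] (min_width=12, slack=6)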